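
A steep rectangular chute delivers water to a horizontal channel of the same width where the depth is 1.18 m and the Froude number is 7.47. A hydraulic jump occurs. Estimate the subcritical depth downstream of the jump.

y₂ = 11.9 m

Fr₁ = 7.47 (given).
By Bélanger, y₂/y₁ = ½[√(1 + 8Fr₁²) − 1] = ½[√447.4 − 1] = 10.1.
y₂ = 10.1 × 1.18 = 11.9 m.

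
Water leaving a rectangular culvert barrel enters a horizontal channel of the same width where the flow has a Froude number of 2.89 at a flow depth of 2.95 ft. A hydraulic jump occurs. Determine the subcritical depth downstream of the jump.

y₂ = 10.7 ft

Fr₁ = 2.89 (given).
Bélanger equation: y₂/y₁ = ½[√(1 + 8Fr₁²) − 1] = ½[√67.82 − 1] = 3.62.
y₂ = 3.62 × 2.95 = 10.7 ft.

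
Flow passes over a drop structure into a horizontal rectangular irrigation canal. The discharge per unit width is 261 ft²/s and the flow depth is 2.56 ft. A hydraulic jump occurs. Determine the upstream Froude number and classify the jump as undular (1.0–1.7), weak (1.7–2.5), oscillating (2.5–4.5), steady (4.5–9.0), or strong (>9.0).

Fr₁ = 11.2; strong jump

V₁ = q/y₁ = 261/2.56 = 102 ft/s. Fr₁ = V₁/√(g·y₁) = 102/√(32.2×2.56) = 11.2.
Fr₁ = 11.2 lies in the strong range.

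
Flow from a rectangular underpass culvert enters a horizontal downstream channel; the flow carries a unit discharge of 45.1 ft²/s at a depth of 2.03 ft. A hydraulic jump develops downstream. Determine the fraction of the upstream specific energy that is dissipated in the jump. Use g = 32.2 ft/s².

ΔE/E₁ = 0.217 (21.7%)

V₁ = q/y₁ = 45.1/2.03 = 22.2 ft/s. Fr₁ = V₁/√(g·y₁) = 22.2/√(32.2×2.03) = 2.75.
Conjugate-depth relation: y₂/y₁ = ½[√(1 + 8Fr₁²) − 1] = ½[√61.41 − 1] = 3.42.
y₂ = 3.42 × 2.03 = 6.94 ft.
E₁ = y₁ + V₁²/2g = 9.69 ft. ΔE = (y₂ − y₁)³/(4y₁y₂) = 2.10 ft. ΔE/E₁ = 2.10/9.69 = 0.217.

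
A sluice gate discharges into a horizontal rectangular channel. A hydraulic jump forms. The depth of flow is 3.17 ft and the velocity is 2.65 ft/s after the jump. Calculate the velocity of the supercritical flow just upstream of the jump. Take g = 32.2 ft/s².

Fr₂ = V₂/√(g·y₂) = 2.65/√(32.2×3.17) = 0.262.
Since the conjugate-depth ratio holds either way, y₁/y₂ = ½[√(1 + 8Fr₂²) − 1] = ½[√1.550 − 1] = 0.123.
y₁ = 0.123 × 3.17 = 0.389 ft.
V₁ = q/y₁ = 8.40/0.389 = 21.6 ft/s.

V₁ = 21.6 ft/s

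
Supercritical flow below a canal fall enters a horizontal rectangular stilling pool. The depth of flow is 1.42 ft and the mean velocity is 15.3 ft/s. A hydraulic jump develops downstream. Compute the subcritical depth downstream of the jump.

y₂ = 3.89 ft

Fr₁ = V₁/√(g·y₁) = 15.3/√(32.2×1.42) = 2.26.
From the momentum equation for a rectangular channel, y₂/y₁ = ½[√(1 + 8Fr₁²) − 1] = ½[√41.96 − 1] = 2.74.
y₂ = 2.74 × 1.42 = 3.89 ft.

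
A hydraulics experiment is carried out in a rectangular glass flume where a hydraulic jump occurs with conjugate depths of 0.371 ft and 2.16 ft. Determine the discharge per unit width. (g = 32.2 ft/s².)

q = 5.71 ft²/s

For a rectangular channel the momentum equation gives q² = ½·g·y₁·y₂·(y₁ + y₂) = ½×32.2×0.371×2.16×2.53 = 32.7.
q = √32.7 = 5.71 ft²/s.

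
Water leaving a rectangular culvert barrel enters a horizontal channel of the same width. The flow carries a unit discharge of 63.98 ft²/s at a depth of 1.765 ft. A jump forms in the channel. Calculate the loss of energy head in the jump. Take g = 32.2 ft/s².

ΔE = 10.51 ft

V₁ = q/y₁ = 63.98/1.765 = 36.25 ft/s. Fr₁ = V₁/√(g·y₁) = 36.25/√(32.2×1.765) = 4.808.
Sequent-depth ratio: y₂/y₁ = ½[√(1 + 8Fr₁²) − 1] = ½[√185.96 − 1] = 6.318.
y₂ = 6.318 × 1.765 = 11.15 ft.
Head loss: ΔE = (y₂ − y₁)³/(4y₁y₂) = (11.15 − 1.765)³/(4×1.765×11.15) = 827.2/78.73 = 10.51 ft.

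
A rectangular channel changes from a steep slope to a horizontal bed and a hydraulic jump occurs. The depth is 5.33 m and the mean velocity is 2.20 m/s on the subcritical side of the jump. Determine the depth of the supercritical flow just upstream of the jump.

y₁ = 0.851 m

Fr₂ = V₂/√(g·y₂) = 2.20/√(9.81×5.33) = 0.304.
The Bélanger relation is symmetric: y₁/y₂ = ½[√(1 + 8Fr₂²) − 1] = ½[√1.741 − 1] = 0.160.
y₁ = 0.160 × 5.33 = 0.851 m.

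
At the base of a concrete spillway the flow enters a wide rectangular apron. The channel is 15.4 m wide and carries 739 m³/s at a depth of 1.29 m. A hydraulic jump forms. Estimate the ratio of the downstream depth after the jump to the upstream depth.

q = Q/b = 739/15.4 = 48.0 m²/s; V₁ = q/y₁ = 37.2 m/s. Fr₁ = V₁/√(g·y₁) = 10.5.
Bélanger equation: y₂/y₁ = ½[√(1 + 8Fr₁²) − 1] = ½[√875.8 − 1] = 14.3.

y₂/y₁ = 14.3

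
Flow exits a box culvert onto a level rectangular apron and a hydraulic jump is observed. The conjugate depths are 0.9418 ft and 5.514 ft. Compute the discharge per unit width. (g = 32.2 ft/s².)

q = 23.23 ft²/s

For a rectangular channel the momentum equation gives q² = ½·g·y₁·y₂·(y₁ + y₂) = ½×32.2×0.9418×5.514×6.456 = 539.8.
q = √539.8 = 23.23 ft²/s.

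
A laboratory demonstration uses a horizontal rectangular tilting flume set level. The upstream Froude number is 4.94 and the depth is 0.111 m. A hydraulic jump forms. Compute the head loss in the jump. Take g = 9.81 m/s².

ΔE = 0.711 m

Fr₁ = 4.94 (given).
From the momentum equation for a rectangular channel, y₂/y₁ = ½[√(1 + 8Fr₁²) − 1] = ½[√196.2 − 1] = 6.50.
y₂ = 6.50 × 0.111 = 0.722 m.
Head loss: ΔE = (y₂ − y₁)³/(4y₁y₂) = (0.722 − 0.111)³/(4×0.111×0.722) = 0.228/0.321 = 0.711 m.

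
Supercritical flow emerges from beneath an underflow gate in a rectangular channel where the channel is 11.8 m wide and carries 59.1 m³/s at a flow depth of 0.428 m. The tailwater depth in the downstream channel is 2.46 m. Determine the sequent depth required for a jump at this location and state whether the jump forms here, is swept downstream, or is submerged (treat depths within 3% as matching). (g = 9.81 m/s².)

q = Q/b = 59.1/11.8 = 5.01 m²/s; V₁ = q/y₁ = 11.7 m/s. Fr₁ = V₁/√(g·y₁) = 5.71.
By Bélanger, y₂/y₁ = ½[√(1 + 8Fr₁²) − 1] = ½[√261.9 − 1] = 7.59.
y₂ = 7.59 × 0.428 = 3.25 m.
Tailwater y_tw = 2.46 m: y_tw < y₂, so the jump is swept downstream.

y₂ = 3.25 m; the jump is swept downstream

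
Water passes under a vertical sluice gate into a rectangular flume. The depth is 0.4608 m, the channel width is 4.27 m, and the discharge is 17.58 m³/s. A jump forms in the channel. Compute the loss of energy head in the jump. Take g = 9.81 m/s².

ΔE = 1.875 m

q = Q/b = 17.58/4.27 = 4.117 m²/s; V₁ = q/y₁ = 8.935 m/s. Fr₁ = V₁/√(g·y₁) = 4.202.
By Bélanger, y₂/y₁ = ½[√(1 + 8Fr₁²) − 1] = ½[√142.28 − 1] = 5.464.
y₂ = 5.464 × 0.4608 = 2.518 m.
V₂ = q/y₂ = 4.117/2.518 = 1.635 m/s. E₁ = y₁ + V₁²/2g = 4.530 m; E₂ = y₂ + V₂²/2g = 2.654 m. ΔE = E₁ − E₂ = 1.875 m.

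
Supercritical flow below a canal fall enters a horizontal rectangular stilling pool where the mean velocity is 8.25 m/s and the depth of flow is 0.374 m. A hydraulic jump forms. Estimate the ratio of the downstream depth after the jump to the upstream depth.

y₂/y₁ = 5.61

Fr₁ = V₁/√(g·y₁) = 8.25/√(9.81×0.374) = 4.31.
Bélanger equation: y₂/y₁ = ½[√(1 + 8Fr₁²) − 1] = ½[√149.4 − 1] = 5.61.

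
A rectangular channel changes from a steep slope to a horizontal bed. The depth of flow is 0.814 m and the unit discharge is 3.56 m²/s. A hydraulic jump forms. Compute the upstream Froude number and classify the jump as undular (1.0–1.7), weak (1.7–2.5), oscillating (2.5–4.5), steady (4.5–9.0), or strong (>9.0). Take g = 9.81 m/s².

V₁ = q/y₁ = 3.56/0.814 = 4.37 m/s. Fr₁ = V₁/√(g·y₁) = 4.37/√(9.81×0.814) = 1.55.
Fr₁ = 1.55 lies in the undular range.

Fr₁ = 1.55; undular jump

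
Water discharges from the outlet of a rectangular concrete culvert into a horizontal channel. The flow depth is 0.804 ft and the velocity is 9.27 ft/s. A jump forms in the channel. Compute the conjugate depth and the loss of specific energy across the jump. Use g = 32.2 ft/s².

Fr₁ = V₁/√(g·y₁) = 9.27/√(32.2×0.804) = 1.82.
By Bélanger, y₂/y₁ = ½[√(1 + 8Fr₁²) − 1] = ½[√27.55 − 1] = 2.12.
y₂ = 2.12 × 0.804 = 1.71 ft.
Head loss: ΔE = (y₂ − y₁)³/(4y₁y₂) = (1.71 − 0.804)³/(4×0.804×1.71) = 0.739/5.49 = 0.135 ft.

y₂ = 1.71 ft; ΔE = 0.135 ft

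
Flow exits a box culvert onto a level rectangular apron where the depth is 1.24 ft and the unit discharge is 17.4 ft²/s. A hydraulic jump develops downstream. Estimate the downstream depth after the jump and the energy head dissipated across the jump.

y₂ = 3.32 ft; ΔE = 0.549 ft

V₁ = q/y₁ = 17.4/1.24 = 14.0 ft/s. Fr₁ = V₁/√(g·y₁) = 14.0/√(32.2×1.24) = 2.22.
From the momentum equation for a rectangular channel, y₂/y₁ = ½[√(1 + 8Fr₁²) − 1] = ½[√40.45 − 1] = 2.68.
y₂ = 2.68 × 1.24 = 3.32 ft.
V₂ = q/y₂ = 17.4/3.32 = 5.24 ft/s. E₁ = y₁ + V₁²/2g = 4.30 ft; E₂ = y₂ + V₂²/2g = 3.75 ft. ΔE = E₁ − E₂ = 0.549 ft.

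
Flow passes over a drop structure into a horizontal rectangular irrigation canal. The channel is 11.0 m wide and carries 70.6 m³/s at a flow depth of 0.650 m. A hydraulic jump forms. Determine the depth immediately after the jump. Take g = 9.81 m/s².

q = Q/b = 70.6/11.0 = 6.42 m²/s; V₁ = q/y₁ = 9.87 m/s. Fr₁ = V₁/√(g·y₁) = 3.91.
From the momentum equation for a rectangular channel, y₂/y₁ = ½[√(1 + 8Fr₁²) − 1] = ½[√123.3 − 1] = 5.05.
y₂ = 5.05 × 0.650 = 3.28 m.

y₂ = 3.28 m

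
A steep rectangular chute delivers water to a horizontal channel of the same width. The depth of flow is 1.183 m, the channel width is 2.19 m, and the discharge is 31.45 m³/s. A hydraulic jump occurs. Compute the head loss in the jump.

ΔE = 2.934 m

q = Q/b = 31.45/2.19 = 14.36 m²/s; V₁ = q/y₁ = 12.14 m/s. Fr₁ = V₁/√(g·y₁) = 3.563.
By Bélanger, y₂/y₁ = ½[√(1 + 8Fr₁²) − 1] = ½[√102.58 − 1] = 4.564.
y₂ = 4.564 × 1.183 = 5.399 m.
V₂ = q/y₂ = 14.36/5.399 = 2.660 m/s. E₁ = y₁ + V₁²/2g = 8.694 m; E₂ = y₂ + V₂²/2g = 5.760 m. ΔE = E₁ − E₂ = 2.934 m.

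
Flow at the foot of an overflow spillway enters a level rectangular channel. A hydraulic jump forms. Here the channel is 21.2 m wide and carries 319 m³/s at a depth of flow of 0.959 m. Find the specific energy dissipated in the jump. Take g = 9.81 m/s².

ΔE = 6.76 m

q = Q/b = 319/21.2 = 15.0 m²/s; V₁ = q/y₁ = 15.7 m/s. Fr₁ = V₁/√(g·y₁) = 5.12.
Conjugate-depth relation: y₂/y₁ = ½[√(1 + 8Fr₁²) − 1] = ½[√210.4 − 1] = 6.75.
y₂ = 6.75 × 0.959 = 6.47 m.
Head loss: ΔE = (y₂ − y₁)³/(4y₁y₂) = (6.47 − 0.959)³/(4×0.959×6.47) = 168/24.8 = 6.76 m.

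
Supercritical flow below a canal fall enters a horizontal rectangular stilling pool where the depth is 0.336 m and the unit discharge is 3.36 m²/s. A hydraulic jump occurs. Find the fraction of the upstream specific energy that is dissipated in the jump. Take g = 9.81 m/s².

V₁ = q/y₁ = 3.36/0.336 = 10.00 m/s. Fr₁ = V₁/√(g·y₁) = 10.00/√(9.81×0.336) = 5.51.
From the momentum equation for a rectangular channel, y₂/y₁ = ½[√(1 + 8Fr₁²) − 1] = ½[√243.7 − 1] = 7.31.
y₂ = 7.31 × 0.336 = 2.45 m.
E₁ = y₁ + V₁²/2g = 5.43 m. ΔE = (y₂ − y₁)³/(4y₁y₂) = 2.88 m. ΔE/E₁ = 2.88/5.43 = 0.531.

ΔE/E₁ = 0.531 (53.1%)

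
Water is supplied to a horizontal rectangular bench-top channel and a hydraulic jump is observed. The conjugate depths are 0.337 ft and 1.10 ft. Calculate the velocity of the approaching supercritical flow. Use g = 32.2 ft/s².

For a rectangular channel the momentum equation gives q² = ½·g·y₁·y₂·(y₁ + y₂) = ½×32.2×0.337×1.10×1.44 = 8.58.
q = √8.58 = 2.93 ft²/s.
V₁ = q/y₁ = 2.93/0.337 = 8.69 ft/s.

V₁ = 8.69 ft/s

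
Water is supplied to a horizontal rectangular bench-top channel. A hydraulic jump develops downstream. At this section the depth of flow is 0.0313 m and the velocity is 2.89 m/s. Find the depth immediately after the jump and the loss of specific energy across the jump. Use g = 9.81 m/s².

y₂ = 0.216 m; ΔE = 0.232 m

Fr₁ = V₁/√(g·y₁) = 2.89/√(9.81×0.0313) = 5.22.
From the momentum equation for a rectangular channel, y₂/y₁ = ½[√(1 + 8Fr₁²) − 1] = ½[√218.6 − 1] = 6.89.
y₂ = 6.89 × 0.0313 = 0.216 m.
Head loss: ΔE = (y₂ − y₁)³/(4y₁y₂) = (0.216 − 0.0313)³/(4×0.0313×0.216) = 0.00627/0.0270 = 0.232 m.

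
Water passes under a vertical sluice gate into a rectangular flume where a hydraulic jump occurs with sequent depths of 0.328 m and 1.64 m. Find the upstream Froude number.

For a rectangular channel the momentum equation gives q² = ½·g·y₁·y₂·(y₁ + y₂) = ½×9.81×0.328×1.64×1.97 = 5.19.
q = √5.19 = 2.28 m²/s.
V₁ = q/y₁ = 6.95 m/s; Fr₁ = V₁/√(g·y₁) = 3.87.

Fr₁ = 3.87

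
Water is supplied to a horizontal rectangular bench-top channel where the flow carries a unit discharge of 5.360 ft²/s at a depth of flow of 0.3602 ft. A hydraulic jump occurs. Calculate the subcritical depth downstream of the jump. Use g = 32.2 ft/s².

V₁ = q/y₁ = 5.360/0.3602 = 14.88 ft/s. Fr₁ = V₁/√(g·y₁) = 14.88/√(32.2×0.3602) = 4.369.
From the momentum equation for a rectangular channel, y₂/y₁ = ½[√(1 + 8Fr₁²) − 1] = ½[√153.73 − 1] = 5.699.
y₂ = 5.699 × 0.3602 = 2.053 ft.

y₂ = 2.053 ft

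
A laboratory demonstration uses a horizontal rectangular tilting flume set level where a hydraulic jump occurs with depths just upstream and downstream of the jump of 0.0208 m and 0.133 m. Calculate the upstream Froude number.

Fr₁ = 4.86

For a rectangular channel the momentum equation gives q² = ½·g·y₁·y₂·(y₁ + y₂) = ½×9.81×0.0208×0.133×0.154 = 0.00209.
q = √0.00209 = 0.0457 m²/s.
V₁ = q/y₁ = 2.20 m/s; Fr₁ = V₁/√(g·y₁) = 4.86.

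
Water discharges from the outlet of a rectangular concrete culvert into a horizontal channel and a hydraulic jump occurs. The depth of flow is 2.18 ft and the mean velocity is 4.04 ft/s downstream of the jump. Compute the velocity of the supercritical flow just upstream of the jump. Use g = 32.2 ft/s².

V₁ = 11.7 ft/s

Fr₂ = V₂/√(g·y₂) = 4.04/√(32.2×2.18) = 0.482.
The Bélanger relation is symmetric: y₁/y₂ = ½[√(1 + 8Fr₂²) − 1] = ½[√2.860 − 1] = 0.346.
y₁ = 0.346 × 2.18 = 0.753 ft.
V₁ = q/y₁ = 8.81/0.753 = 11.7 ft/s.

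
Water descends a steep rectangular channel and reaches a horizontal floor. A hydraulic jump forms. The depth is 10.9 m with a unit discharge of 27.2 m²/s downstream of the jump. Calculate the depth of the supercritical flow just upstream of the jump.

y₁ = 1.15 m

V₂ = q/y₂ = 27.2/10.9 = 2.50 m/s; Fr₂ = V₂/√(g·y₂) = 0.241.
From the momentum equation (using Fr₂), y₁/y₂ = ½[√(1 + 8Fr₂²) − 1] = ½[√1.466 − 1] = 0.105.
y₁ = 0.105 × 10.9 = 1.15 m.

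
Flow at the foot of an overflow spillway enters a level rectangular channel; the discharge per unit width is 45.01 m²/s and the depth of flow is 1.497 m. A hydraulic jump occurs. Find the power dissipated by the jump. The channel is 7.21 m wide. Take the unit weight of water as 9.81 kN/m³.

V₁ = q/y₁ = 45.01/1.497 = 30.07 m/s. Fr₁ = V₁/√(g·y₁) = 30.07/√(9.81×1.497) = 7.846.
By Bélanger, y₂/y₁ = ½[√(1 + 8Fr₁²) − 1] = ½[√493.46 − 1] = 10.61.
y₂ = 10.61 × 1.497 = 15.88 m.
Head loss: ΔE = (y₂ − y₁)³/(4y₁y₂) = (15.88 − 1.497)³/(4×1.497×15.88) = 2975/95.08 = 31.28 m.
Q = q·b = 45.01 × 7.21 = 324.5 m³/s. P = γ·Q·ΔE = 9.81 × 324.5 × 31.28 = 99597 kW.

P = 99597 kW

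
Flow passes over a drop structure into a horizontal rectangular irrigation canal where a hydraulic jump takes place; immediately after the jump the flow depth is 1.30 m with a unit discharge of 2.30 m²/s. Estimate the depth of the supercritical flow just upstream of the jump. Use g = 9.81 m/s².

V₂ = q/y₂ = 2.30/1.30 = 1.77 m/s; Fr₂ = V₂/√(g·y₂) = 0.495.
Applying the sequent-depth relation in reverse, y₁/y₂ = ½[√(1 + 8Fr₂²) − 1] = ½[√2.964 − 1] = 0.361.
y₁ = 0.361 × 1.30 = 0.469 m.

y₁ = 0.469 m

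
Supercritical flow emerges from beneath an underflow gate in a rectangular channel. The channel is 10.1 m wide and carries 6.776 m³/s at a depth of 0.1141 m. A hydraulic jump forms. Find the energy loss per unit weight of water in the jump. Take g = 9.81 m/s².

ΔE = 1.002 m

q = Q/b = 6.776/10.1 = 0.6709 m²/s; V₁ = q/y₁ = 5.880 m/s. Fr₁ = V₁/√(g·y₁) = 5.558.
Conjugate-depth relation: y₂/y₁ = ½[√(1 + 8Fr₁²) − 1] = ½[√248.10 − 1] = 7.376.
y₂ = 7.376 × 0.1141 = 0.8416 m.
Head loss: ΔE = (y₂ − y₁)³/(4y₁y₂) = (0.8416 − 0.1141)³/(4×0.1141×0.8416) = 0.3850/0.3841 = 1.002 m.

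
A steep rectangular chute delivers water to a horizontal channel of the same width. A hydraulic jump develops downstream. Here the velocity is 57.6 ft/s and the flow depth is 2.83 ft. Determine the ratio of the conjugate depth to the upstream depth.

Fr₁ = V₁/√(g·y₁) = 57.6/√(32.2×2.83) = 6.03.
By Bélanger, y₂/y₁ = ½[√(1 + 8Fr₁²) − 1] = ½[√292.3 − 1] = 8.05.

y₂/y₁ = 8.05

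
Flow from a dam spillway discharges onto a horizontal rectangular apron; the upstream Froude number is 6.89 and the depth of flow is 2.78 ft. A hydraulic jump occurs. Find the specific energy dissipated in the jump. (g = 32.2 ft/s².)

Fr₁ = 6.89 (given).
By Bélanger, y₂/y₁ = ½[√(1 + 8Fr₁²) − 1] = ½[√380.8 − 1] = 9.26.
y₂ = 9.26 × 2.78 = 25.7 ft.
Head loss: ΔE = (y₂ − y₁)³/(4y₁y₂) = (25.7 − 2.78)³/(4×2.78×25.7) = 12094/286 = 42.3 ft.

ΔE = 42.3 ft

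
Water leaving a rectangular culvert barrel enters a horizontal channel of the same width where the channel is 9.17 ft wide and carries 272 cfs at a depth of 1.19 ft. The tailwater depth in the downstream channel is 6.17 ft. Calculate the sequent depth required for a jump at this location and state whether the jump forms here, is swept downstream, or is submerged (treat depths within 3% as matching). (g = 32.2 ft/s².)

q = Q/b = 272/9.17 = 29.7 ft²/s; V₁ = q/y₁ = 24.9 ft/s. Fr₁ = V₁/√(g·y₁) = 4.03.
Sequent-depth ratio: y₂/y₁ = ½[√(1 + 8Fr₁²) − 1] = ½[√130.7 − 1] = 5.22.
y₂ = 5.22 × 1.19 = 6.21 ft.
Tailwater y_tw = 6.17 ft: y_tw ≈ y₂, so the jump forms here.

y₂ = 6.21 ft; the jump forms here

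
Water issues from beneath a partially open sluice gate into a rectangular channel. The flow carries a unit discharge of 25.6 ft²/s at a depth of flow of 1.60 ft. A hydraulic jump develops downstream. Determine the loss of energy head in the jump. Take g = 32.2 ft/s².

V₁ = q/y₁ = 25.6/1.60 = 16.0 ft/s. Fr₁ = V₁/√(g·y₁) = 16.0/√(32.2×1.60) = 2.23.
Bélanger equation: y₂/y₁ = ½[√(1 + 8Fr₁²) − 1] = ½[√40.75 − 1] = 2.69.
y₂ = 2.69 × 1.60 = 4.31 ft.
V₂ = q/y₂ = 25.6/4.31 = 5.94 ft/s. E₁ = y₁ + V₁²/2g = 5.58 ft; E₂ = y₂ + V₂²/2g = 4.86 ft. ΔE = E₁ − E₂ = 0.720 ft.

ΔE = 0.720 ft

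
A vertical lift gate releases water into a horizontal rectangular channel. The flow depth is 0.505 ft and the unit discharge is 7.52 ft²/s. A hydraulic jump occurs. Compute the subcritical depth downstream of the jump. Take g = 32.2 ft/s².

y₂ = 2.40 ft

V₁ = q/y₁ = 7.52/0.505 = 14.9 ft/s. Fr₁ = V₁/√(g·y₁) = 14.9/√(32.2×0.505) = 3.69.
By Bélanger, y₂/y₁ = ½[√(1 + 8Fr₁²) − 1] = ½[√110.1 − 1] = 4.75.
y₂ = 4.75 × 0.505 = 2.40 ft.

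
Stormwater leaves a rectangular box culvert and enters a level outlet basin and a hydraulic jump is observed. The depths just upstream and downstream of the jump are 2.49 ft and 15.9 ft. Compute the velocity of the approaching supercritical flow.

For a rectangular channel the momentum equation gives q² = ½·g·y₁·y₂·(y₁ + y₂) = ½×32.2×2.49×15.9×18.4 = 11722.
q = √11722 = 108 ft²/s.
V₁ = q/y₁ = 108/2.49 = 43.5 ft/s.

V₁ = 43.5 ft/s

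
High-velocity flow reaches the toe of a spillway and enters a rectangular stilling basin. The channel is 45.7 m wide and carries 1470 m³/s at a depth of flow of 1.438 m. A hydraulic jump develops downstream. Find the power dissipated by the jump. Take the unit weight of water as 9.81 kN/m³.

q = Q/b = 1470/45.7 = 32.17 m²/s; V₁ = q/y₁ = 22.37 m/s. Fr₁ = V₁/√(g·y₁) = 5.956.
Sequent-depth ratio: y₂/y₁ = ½[√(1 + 8Fr₁²) − 1] = ½[√284.76 − 1] = 7.937.
y₂ = 7.937 × 1.438 = 11.41 m.
V₂ = q/y₂ = 32.17/11.41 = 2.818 m/s. E₁ = y₁ + V₁²/2g = 26.94 m; E₂ = y₂ + V₂²/2g = 11.82 m. ΔE = E₁ − E₂ = 15.12 m.
P = γ·Q·ΔE = 9.81 × 1470 × 15.12 = 218069 kW.

P = 218069 kW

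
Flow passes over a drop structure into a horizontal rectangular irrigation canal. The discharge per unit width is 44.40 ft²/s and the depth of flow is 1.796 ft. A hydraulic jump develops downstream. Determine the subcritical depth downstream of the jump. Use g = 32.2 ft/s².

V₁ = q/y₁ = 44.40/1.796 = 24.72 ft/s. Fr₁ = V₁/√(g·y₁) = 24.72/√(32.2×1.796) = 3.251.
Bélanger equation: y₂/y₁ = ½[√(1 + 8Fr₁²) − 1] = ½[√85.544 − 1] = 4.124.
y₂ = 4.124 × 1.796 = 7.408 ft.

y₂ = 7.408 ft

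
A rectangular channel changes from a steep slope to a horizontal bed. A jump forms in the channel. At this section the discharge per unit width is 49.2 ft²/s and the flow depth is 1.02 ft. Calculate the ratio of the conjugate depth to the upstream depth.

V₁ = q/y₁ = 49.2/1.02 = 48.2 ft/s. Fr₁ = V₁/√(g·y₁) = 48.2/√(32.2×1.02) = 8.42.
From the momentum equation for a rectangular channel, y₂/y₁ = ½[√(1 + 8Fr₁²) − 1] = ½[√567.7 − 1] = 11.4.

y₂/y₁ = 11.4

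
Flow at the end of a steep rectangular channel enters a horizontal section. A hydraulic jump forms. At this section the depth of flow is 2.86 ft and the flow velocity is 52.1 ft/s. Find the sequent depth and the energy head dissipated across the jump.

y₂ = 20.6 ft; ΔE = 23.6 ft

Fr₁ = V₁/√(g·y₁) = 52.1/√(32.2×2.86) = 5.43.
By Bélanger, y₂/y₁ = ½[√(1 + 8Fr₁²) − 1] = ½[√236.8 − 1] = 7.19.
y₂ = 7.19 × 2.86 = 20.6 ft.
Head loss: ΔE = (y₂ − y₁)³/(4y₁y₂) = (20.6 − 2.86)³/(4×2.86×20.6) = 5560/235 = 23.6 ft.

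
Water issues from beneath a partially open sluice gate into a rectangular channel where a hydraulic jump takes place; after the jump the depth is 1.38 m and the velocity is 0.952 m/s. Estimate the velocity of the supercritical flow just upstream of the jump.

V₁ = 7.96 m/s

Fr₂ = V₂/√(g·y₂) = 0.952/√(9.81×1.38) = 0.259.
From the momentum equation (using Fr₂), y₁/y₂ = ½[√(1 + 8Fr₂²) − 1] = ½[√1.536 − 1] = 0.120.
y₁ = 0.120 × 1.38 = 0.165 m.
V₁ = q/y₁ = 1.31/0.165 = 7.96 m/s.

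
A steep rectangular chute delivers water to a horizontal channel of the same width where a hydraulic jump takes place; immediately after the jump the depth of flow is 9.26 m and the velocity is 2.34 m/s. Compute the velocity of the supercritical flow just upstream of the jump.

Fr₂ = V₂/√(g·y₂) = 2.34/√(9.81×9.26) = 0.246.
From the momentum equation (using Fr₂), y₁/y₂ = ½[√(1 + 8Fr₂²) − 1] = ½[√1.482 − 1] = 0.109.
y₁ = 0.109 × 9.26 = 1.01 m.
V₁ = q/y₁ = 21.7/1.01 = 21.5 m/s.

V₁ = 21.5 m/s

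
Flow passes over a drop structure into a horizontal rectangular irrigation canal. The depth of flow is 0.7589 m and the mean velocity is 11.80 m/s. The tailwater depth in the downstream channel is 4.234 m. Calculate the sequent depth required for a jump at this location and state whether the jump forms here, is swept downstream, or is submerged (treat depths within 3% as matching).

Fr₁ = V₁/√(g·y₁) = 11.80/√(9.81×0.7589) = 4.325.
By Bélanger, y₂/y₁ = ½[√(1 + 8Fr₁²) − 1] = ½[√150.62 − 1] = 5.636.
y₂ = 5.636 × 0.7589 = 4.277 m.
Tailwater y_tw = 4.234 m: y_tw ≈ y₂, so the jump forms here.

y₂ = 4.277 m; the jump forms here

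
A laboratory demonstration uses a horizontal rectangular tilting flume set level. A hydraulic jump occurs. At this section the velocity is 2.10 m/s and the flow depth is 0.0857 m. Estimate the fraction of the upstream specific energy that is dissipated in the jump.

Fr₁ = V₁/√(g·y₁) = 2.10/√(9.81×0.0857) = 2.29.
From the momentum equation for a rectangular channel, y₂/y₁ = ½[√(1 + 8Fr₁²) − 1] = ½[√42.96 − 1] = 2.78.
y₂ = 2.78 × 0.0857 = 0.238 m.
E₁ = y₁ + V₁²/2g = 0.310 m. ΔE = (y₂ − y₁)³/(4y₁y₂) = 0.0433 m. ΔE/E₁ = 0.0433/0.310 = 0.140.

ΔE/E₁ = 0.140 (14.0%)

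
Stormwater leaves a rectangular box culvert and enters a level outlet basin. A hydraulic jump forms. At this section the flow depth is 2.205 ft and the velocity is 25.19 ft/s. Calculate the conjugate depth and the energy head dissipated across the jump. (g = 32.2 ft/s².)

Fr₁ = V₁/√(g·y₁) = 25.19/√(32.2×2.205) = 2.989.
Sequent-depth ratio: y₂/y₁ = ½[√(1 + 8Fr₁²) − 1] = ½[√72.496 − 1] = 3.757.
y₂ = 3.757 × 2.205 = 8.285 ft.
q = V₁·y₁ = 25.19 × 2.205 = 55.54 ft²/s. V₂ = q/y₂ = 55.54/8.285 = 6.704 ft/s. E₁ = y₁ + V₁²/2g = 12.06 ft; E₂ = y₂ + V₂²/2g = 8.983 ft. ΔE = E₁ − E₂ = 3.075 ft.

y₂ = 8.285 ft; ΔE = 3.075 ft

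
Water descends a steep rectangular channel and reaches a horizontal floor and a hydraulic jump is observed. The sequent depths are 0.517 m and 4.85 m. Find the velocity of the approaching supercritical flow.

For a rectangular channel the momentum equation gives q² = ½·g·y₁·y₂·(y₁ + y₂) = ½×9.81×0.517×4.85×5.37 = 66.0.
q = √66.0 = 8.12 m²/s.
V₁ = q/y₁ = 8.12/0.517 = 15.7 m/s.

V₁ = 15.7 m/s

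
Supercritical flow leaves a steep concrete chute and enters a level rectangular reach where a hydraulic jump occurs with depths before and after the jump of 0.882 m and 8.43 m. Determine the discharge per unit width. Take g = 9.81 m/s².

q = 18.4 m²/s

For a rectangular channel the momentum equation gives q² = ½·g·y₁·y₂·(y₁ + y₂) = ½×9.81×0.882×8.43×9.31 = 340.
q = √340 = 18.4 m²/s.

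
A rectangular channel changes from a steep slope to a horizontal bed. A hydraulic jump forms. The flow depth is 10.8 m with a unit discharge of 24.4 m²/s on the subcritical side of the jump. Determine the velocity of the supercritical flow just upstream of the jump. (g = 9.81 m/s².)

V₁ = 25.5 m/s

V₂ = q/y₂ = 24.4/10.8 = 2.26 m/s; Fr₂ = V₂/√(g·y₂) = 0.219.
From the momentum equation (using Fr₂), y₁/y₂ = ½[√(1 + 8Fr₂²) − 1] = ½[√1.385 − 1] = 0.0885.
y₁ = 0.0885 × 10.8 = 0.956 m.
V₁ = q/y₁ = 24.4/0.956 = 25.5 m/s.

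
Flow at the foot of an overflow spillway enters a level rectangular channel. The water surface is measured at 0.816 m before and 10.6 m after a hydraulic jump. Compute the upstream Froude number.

Fr₁ = 9.53

For a rectangular channel the momentum equation gives q² = ½·g·y₁·y₂·(y₁ + y₂) = ½×9.81×0.816×10.6×11.4 = 484.
q = √484 = 22.0 m²/s.
V₁ = q/y₁ = 27.0 m/s; Fr₁ = V₁/√(g·y₁) = 9.53.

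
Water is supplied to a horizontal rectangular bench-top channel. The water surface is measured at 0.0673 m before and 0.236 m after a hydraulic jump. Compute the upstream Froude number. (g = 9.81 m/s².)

Fr₁ = 2.81

For a rectangular channel the momentum equation gives q² = ½·g·y₁·y₂·(y₁ + y₂) = ½×9.81×0.0673×0.236×0.303 = 0.0236.
q = √0.0236 = 0.154 m²/s.
V₁ = q/y₁ = 2.28 m/s; Fr₁ = V₁/√(g·y₁) = 2.81.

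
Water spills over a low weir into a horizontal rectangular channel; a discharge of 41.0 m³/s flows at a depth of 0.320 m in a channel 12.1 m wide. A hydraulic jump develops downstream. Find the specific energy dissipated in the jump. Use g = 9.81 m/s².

q = Q/b = 41.0/12.1 = 3.39 m²/s; V₁ = q/y₁ = 10.6 m/s. Fr₁ = V₁/√(g·y₁) = 5.98.
By Bélanger, y₂/y₁ = ½[√(1 + 8Fr₁²) − 1] = ½[√286.7 − 1] = 7.97.
y₂ = 7.97 × 0.320 = 2.55 m.
Head loss: ΔE = (y₂ − y₁)³/(4y₁y₂) = (2.55 − 0.320)³/(4×0.320×2.55) = 11.1/3.26 = 3.40 m.

ΔE = 3.40 m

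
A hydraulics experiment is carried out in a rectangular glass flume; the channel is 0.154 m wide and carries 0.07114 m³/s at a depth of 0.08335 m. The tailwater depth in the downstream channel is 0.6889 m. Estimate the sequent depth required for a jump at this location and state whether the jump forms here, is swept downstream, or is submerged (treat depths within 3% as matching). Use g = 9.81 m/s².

y₂ = 0.6820 m; the jump forms here

q = Q/b = 0.07114/0.154 = 0.4619 m²/s; V₁ = q/y₁ = 5.542 m/s. Fr₁ = V₁/√(g·y₁) = 6.129.
Bélanger equation: y₂/y₁ = ½[√(1 + 8Fr₁²) − 1] = ½[√301.53 − 1] = 8.182.
y₂ = 8.182 × 0.08335 = 0.6820 m.
Tailwater y_tw = 0.6889 m: y_tw ≈ y₂, so the jump forms here.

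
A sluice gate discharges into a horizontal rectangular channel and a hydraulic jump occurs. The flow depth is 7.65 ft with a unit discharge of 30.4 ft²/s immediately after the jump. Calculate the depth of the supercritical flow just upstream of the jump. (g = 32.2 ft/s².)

y₁ = 0.880 ft

V₂ = q/y₂ = 30.4/7.65 = 3.97 ft/s; Fr₂ = V₂/√(g·y₂) = 0.253.
From the momentum equation (using Fr₂), y₁/y₂ = ½[√(1 + 8Fr₂²) − 1] = ½[√1.513 − 1] = 0.115.
y₁ = 0.115 × 7.65 = 0.880 ft.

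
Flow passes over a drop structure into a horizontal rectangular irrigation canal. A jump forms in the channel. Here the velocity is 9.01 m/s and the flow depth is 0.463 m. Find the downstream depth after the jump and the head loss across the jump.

y₂ = 2.55 m; ΔE = 1.92 m

Fr₁ = V₁/√(g·y₁) = 9.01/√(9.81×0.463) = 4.23.
By Bélanger, y₂/y₁ = ½[√(1 + 8Fr₁²) − 1] = ½[√144.0 − 1] = 5.50.
y₂ = 5.50 × 0.463 = 2.55 m.
Head loss: ΔE = (y₂ − y₁)³/(4y₁y₂) = (2.55 − 0.463)³/(4×0.463×2.55) = 9.04/4.72 = 1.92 m.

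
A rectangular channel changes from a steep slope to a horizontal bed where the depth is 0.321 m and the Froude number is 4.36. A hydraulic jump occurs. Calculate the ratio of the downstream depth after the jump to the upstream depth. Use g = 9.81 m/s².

Fr₁ = 4.36 (given).
From the momentum equation for a rectangular channel, y₂/y₁ = ½[√(1 + 8Fr₁²) − 1] = ½[√153.1 − 1] = 5.69.

y₂/y₁ = 5.69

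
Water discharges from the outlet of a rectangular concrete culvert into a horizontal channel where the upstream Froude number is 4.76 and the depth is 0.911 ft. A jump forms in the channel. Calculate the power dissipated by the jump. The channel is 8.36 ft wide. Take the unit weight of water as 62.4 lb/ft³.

P = 117 hp

Fr₁ = 4.76 (given).
Bélanger equation: y₂/y₁ = ½[√(1 + 8Fr₁²) − 1] = ½[√182.3 − 1] = 6.25.
y₂ = 6.25 × 0.911 = 5.69 ft.
Head loss: ΔE = (y₂ − y₁)³/(4y₁y₂) = (5.69 − 0.911)³/(4×0.911×5.69) = 109/20.7 = 5.27 ft.
V₁ = Fr₁·√(g·y₁) = 4.76×√(32.2×0.911) = 25.8 ft/s; q = V₁·y₁ = 23.5 ft²/s. Q = q·b = 23.5 × 8.36 = 196 cfs. P = γ·Q·ΔE/550 = 62.4 × 196 × 5.27 / 550 = 117 hp.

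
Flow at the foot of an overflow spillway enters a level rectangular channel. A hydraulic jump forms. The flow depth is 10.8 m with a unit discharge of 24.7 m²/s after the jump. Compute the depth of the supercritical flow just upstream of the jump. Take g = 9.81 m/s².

V₂ = q/y₂ = 24.7/10.8 = 2.29 m/s; Fr₂ = V₂/√(g·y₂) = 0.222.
From the momentum equation (using Fr₂), y₁/y₂ = ½[√(1 + 8Fr₂²) − 1] = ½[√1.395 − 1] = 0.0905.
y₁ = 0.0905 × 10.8 = 0.978 m.

y₁ = 0.978 m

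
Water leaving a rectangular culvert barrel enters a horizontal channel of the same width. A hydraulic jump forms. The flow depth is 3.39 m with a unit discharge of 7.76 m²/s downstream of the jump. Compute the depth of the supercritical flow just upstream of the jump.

V₂ = q/y₂ = 7.76/3.39 = 2.29 m/s; Fr₂ = V₂/√(g·y₂) = 0.397.
Applying the sequent-depth relation in reverse, y₁/y₂ = ½[√(1 + 8Fr₂²) − 1] = ½[√2.261 − 1] = 0.252.
y₁ = 0.252 × 3.39 = 0.853 m.

y₁ = 0.853 m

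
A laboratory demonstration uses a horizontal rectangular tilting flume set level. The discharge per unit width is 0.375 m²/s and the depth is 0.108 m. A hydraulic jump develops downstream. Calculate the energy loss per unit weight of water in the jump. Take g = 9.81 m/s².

V₁ = q/y₁ = 0.375/0.108 = 3.47 m/s. Fr₁ = V₁/√(g·y₁) = 3.47/√(9.81×0.108) = 3.37.
By Bélanger, y₂/y₁ = ½[√(1 + 8Fr₁²) − 1] = ½[√92.04 − 1] = 4.30.
y₂ = 4.30 × 0.108 = 0.464 m.
Head loss: ΔE = (y₂ − y₁)³/(4y₁y₂) = (0.464 − 0.108)³/(4×0.108×0.464) = 0.0451/0.200 = 0.225 m.

ΔE = 0.225 m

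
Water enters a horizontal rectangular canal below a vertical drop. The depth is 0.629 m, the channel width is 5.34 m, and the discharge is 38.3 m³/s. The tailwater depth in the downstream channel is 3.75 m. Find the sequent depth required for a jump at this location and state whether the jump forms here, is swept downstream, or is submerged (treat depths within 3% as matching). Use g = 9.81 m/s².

q = Q/b = 38.3/5.34 = 7.17 m²/s; V₁ = q/y₁ = 11.4 m/s. Fr₁ = V₁/√(g·y₁) = 4.59.
By Bélanger, y₂/y₁ = ½[√(1 + 8Fr₁²) − 1] = ½[√169.6 − 1] = 6.01.
y₂ = 6.01 × 0.629 = 3.78 m.
Tailwater y_tw = 3.75 m: y_tw ≈ y₂, so the jump forms here.

y₂ = 3.78 m; the jump forms here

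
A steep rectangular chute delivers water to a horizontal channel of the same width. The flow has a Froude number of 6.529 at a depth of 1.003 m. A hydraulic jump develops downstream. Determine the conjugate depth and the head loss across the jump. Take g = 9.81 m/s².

y₂ = 8.773 m; ΔE = 13.33 m

Fr₁ = 6.529 (given).
Bélanger equation: y₂/y₁ = ½[√(1 + 8Fr₁²) − 1] = ½[√342.02 − 1] = 8.747.
y₂ = 8.747 × 1.003 = 8.773 m.
Head loss: ΔE = (y₂ − y₁)³/(4y₁y₂) = (8.773 − 1.003)³/(4×1.003×8.773) = 469.1/35.20 = 13.33 m.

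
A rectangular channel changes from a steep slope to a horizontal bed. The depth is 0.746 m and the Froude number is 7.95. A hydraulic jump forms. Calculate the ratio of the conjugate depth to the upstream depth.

y₂/y₁ = 10.8

Fr₁ = 7.95 (given).
By Bélanger, y₂/y₁ = ½[√(1 + 8Fr₁²) − 1] = ½[√506.6 − 1] = 10.8.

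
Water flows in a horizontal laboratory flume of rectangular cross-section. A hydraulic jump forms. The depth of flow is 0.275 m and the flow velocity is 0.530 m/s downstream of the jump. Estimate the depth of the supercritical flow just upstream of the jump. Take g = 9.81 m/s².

y₁ = 0.0487 m

Fr₂ = V₂/√(g·y₂) = 0.530/√(9.81×0.275) = 0.323.
Applying the sequent-depth relation in reverse, y₁/y₂ = ½[√(1 + 8Fr₂²) − 1] = ½[√1.833 − 1] = 0.177.
y₁ = 0.177 × 0.275 = 0.0487 m.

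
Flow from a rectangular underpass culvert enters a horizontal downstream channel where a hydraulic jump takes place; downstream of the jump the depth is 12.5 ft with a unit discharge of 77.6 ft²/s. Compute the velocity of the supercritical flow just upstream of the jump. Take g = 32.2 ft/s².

V₂ = q/y₂ = 77.6/12.5 = 6.21 ft/s; Fr₂ = V₂/√(g·y₂) = 0.309.
The Bélanger relation is symmetric: y₁/y₂ = ½[√(1 + 8Fr₂²) − 1] = ½[√1.766 − 1] = 0.164.
y₁ = 0.164 × 12.5 = 2.06 ft.
V₁ = q/y₁ = 77.6/2.06 = 37.7 ft/s.

V₁ = 37.7 ft/s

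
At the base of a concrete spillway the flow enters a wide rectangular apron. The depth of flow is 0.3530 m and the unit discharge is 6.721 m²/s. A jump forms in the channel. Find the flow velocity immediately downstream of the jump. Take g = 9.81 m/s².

V₂ = 1.362 m/s

V₁ = q/y₁ = 6.721/0.3530 = 19.04 m/s. Fr₁ = V₁/√(g·y₁) = 19.04/√(9.81×0.3530) = 10.23.
Conjugate-depth relation: y₂/y₁ = ½[√(1 + 8Fr₁²) − 1] = ½[√838.46 − 1] = 13.98.
y₂ = 13.98 × 0.3530 = 4.934 m.
V₂ = q/y₂ = 6.721/4.934 = 1.362 m/s.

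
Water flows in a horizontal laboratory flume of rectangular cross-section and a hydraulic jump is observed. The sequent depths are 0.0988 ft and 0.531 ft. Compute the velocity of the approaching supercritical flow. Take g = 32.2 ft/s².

V₁ = 7.38 ft/s

For a rectangular channel the momentum equation gives q² = ½·g·y₁·y₂·(y₁ + y₂) = ½×32.2×0.0988×0.531×0.630 = 0.532.
q = √0.532 = 0.729 ft²/s.
V₁ = q/y₁ = 0.729/0.0988 = 7.38 ft/s.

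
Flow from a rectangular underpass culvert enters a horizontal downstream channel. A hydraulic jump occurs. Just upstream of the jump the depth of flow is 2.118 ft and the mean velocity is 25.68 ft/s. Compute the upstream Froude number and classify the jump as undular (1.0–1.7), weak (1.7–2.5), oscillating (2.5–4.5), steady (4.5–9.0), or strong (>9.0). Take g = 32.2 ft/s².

Fr₁ = V₁/√(g·y₁) = 25.68/√(32.2×2.118) = 3.110.
Fr₁ = 3.110 lies in the oscillating range.

Fr₁ = 3.110; oscillating jump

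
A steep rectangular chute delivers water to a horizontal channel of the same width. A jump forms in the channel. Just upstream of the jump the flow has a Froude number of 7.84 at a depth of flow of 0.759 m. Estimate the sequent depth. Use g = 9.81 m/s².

y₂ = 8.04 m

Fr₁ = 7.84 (given).
By Bélanger, y₂/y₁ = ½[√(1 + 8Fr₁²) − 1] = ½[√492.7 − 1] = 10.6.
y₂ = 10.6 × 0.759 = 8.04 m.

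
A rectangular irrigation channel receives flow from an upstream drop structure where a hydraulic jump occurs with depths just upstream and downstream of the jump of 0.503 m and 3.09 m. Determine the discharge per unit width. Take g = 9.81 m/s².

q = 5.23 m²/s

For a rectangular channel the momentum equation gives q² = ½·g·y₁·y₂·(y₁ + y₂) = ½×9.81×0.503×3.09×3.59 = 27.4.
q = √27.4 = 5.23 m²/s.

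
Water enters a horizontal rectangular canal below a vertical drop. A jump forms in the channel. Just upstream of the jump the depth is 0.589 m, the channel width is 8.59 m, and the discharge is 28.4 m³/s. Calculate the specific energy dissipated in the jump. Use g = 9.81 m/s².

q = Q/b = 28.4/8.59 = 3.31 m²/s; V₁ = q/y₁ = 5.61 m/s. Fr₁ = V₁/√(g·y₁) = 2.34.
From the momentum equation for a rectangular channel, y₂/y₁ = ½[√(1 + 8Fr₁²) − 1] = ½[√44.62 − 1] = 2.84.
y₂ = 2.84 × 0.589 = 1.67 m.
Head loss: ΔE = (y₂ − y₁)³/(4y₁y₂) = (1.67 − 0.589)³/(4×0.589×1.67) = 1.27/3.94 = 0.323 m.

ΔE = 0.323 m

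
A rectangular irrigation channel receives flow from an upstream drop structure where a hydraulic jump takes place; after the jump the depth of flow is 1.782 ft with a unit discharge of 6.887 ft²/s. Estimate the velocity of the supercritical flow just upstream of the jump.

V₂ = q/y₂ = 6.887/1.782 = 3.865 ft/s; Fr₂ = V₂/√(g·y₂) = 0.5102.
The Bélanger relation is symmetric: y₁/y₂ = ½[√(1 + 8Fr₂²) − 1] = ½[√3.0824 − 1] = 0.3778.
y₁ = 0.3778 × 1.782 = 0.6733 ft.
V₁ = q/y₁ = 6.887/0.6733 = 10.23 ft/s.

V₁ = 10.23 ft/s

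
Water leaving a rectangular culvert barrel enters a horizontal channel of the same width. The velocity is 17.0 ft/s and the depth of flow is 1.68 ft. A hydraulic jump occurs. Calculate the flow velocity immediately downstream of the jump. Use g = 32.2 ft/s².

Fr₁ = V₁/√(g·y₁) = 17.0/√(32.2×1.68) = 2.31.
Conjugate-depth relation: y₂/y₁ = ½[√(1 + 8Fr₁²) − 1] = ½[√43.74 − 1] = 2.81.
y₂ = 2.81 × 1.68 = 4.72 ft.
q = V₁·y₁ = 17.0 × 1.68 = 28.6 ft²/s.
V₂ = q/y₂ = 28.6/4.72 = 6.06 ft/s.

V₂ = 6.06 ft/s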